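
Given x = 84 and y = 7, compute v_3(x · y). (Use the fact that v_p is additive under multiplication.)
v_3(588) = 1

v_p(x) = 1 (factor: 84 = 3^1 · 28); v_p(y) = 0 (factor: 7 = 3^0 · 7). Additivity: v_p(xy) = v_p(x) + v_p(y) = 1 + 0 = 1. (Direct check: xy = 588 = 3^1 · (196).)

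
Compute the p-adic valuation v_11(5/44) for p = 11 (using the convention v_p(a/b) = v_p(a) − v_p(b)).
v_11(5/44) = -1

Factor powers of 11 from the numerator and denominator of the reduced fraction: 5 = 11^0 · 5 and 44 = 11^1 · 4. Apply v_p(a/b) = v_p(a) − v_p(b): v_11(5/44) = 0 − 1 = -1.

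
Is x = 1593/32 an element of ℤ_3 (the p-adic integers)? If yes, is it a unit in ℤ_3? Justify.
x ∈ ℤ_3 but not a unit; v_3(x) = 3 > 0

ℤ_3 = {x ∈ ℚ_3 : v_3(x) ≥ 0} and ℤ_3^× = {x ∈ ℤ_3 : v_3(x) = 0}. Here v_3(1593/32) = v_3(num) − v_3(den) = 3; compare against these criteria.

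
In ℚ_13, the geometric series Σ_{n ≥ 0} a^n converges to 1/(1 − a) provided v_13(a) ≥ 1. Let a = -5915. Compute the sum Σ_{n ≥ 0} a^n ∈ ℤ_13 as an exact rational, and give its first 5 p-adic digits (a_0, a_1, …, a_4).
Σ a^n = 1/(1 − a) = 1/5916;  first 5 digits = (1, 0, 4, 10, 2)

v_13(a) = 2 ≥ 1, so the series converges in ℤ_13 to 1/(1 − a) = 1/(1 − (-5915)) = 1/5916. Expand this rational in ℤ_13: compute digits iteratively via d_i = x_i mod 13, x_{i+1} = (x_i − d_i)/13. The first 5 digits are (1, 0, 4, 10, 2).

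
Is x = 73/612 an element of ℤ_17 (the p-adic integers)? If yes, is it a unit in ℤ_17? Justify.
x ∉ ℤ_17 (v_17(x) = -1 < 0)

ℤ_17 = {x ∈ ℚ_17 : v_17(x) ≥ 0} and ℤ_17^× = {x ∈ ℤ_17 : v_17(x) = 0}. Here v_17(73/612) = v_17(num) − v_17(den) = -1; compare against these criteria.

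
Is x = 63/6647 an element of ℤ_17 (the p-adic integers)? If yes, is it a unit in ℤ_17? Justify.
x ∉ ℤ_17 (v_17(x) = -2 < 0)

ℤ_17 = {x ∈ ℚ_17 : v_17(x) ≥ 0} and ℤ_17^× = {x ∈ ℤ_17 : v_17(x) = 0}. Here v_17(63/6647) = v_17(num) − v_17(den) = -2; compare against these criteria.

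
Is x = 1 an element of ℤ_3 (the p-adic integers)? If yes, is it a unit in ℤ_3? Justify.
x ∈ ℤ_3^× (unit); v_3(x) = 0

ℤ_3 = {x ∈ ℚ_3 : v_3(x) ≥ 0} and ℤ_3^× = {x ∈ ℤ_3 : v_3(x) = 0}. Here v_3(1) = v_3(num) − v_3(den) = 0; compare against these criteria.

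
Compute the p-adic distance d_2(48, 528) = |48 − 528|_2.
d_2(48, 528) = 1/32

Step 1 — x − y = 48 − 528 = -480. Step 2 — v_2(-480) = 5 (factor: -480 = −(2^5 · 15); the sign does not affect v_p). Step 3 — |x − y|_2 = 2^{-5} = 1/32.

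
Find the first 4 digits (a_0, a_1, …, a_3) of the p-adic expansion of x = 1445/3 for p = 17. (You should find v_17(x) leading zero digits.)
(a_0, …, a_3) = (0, 0, 13, 5)

v_17(1445/3) = 2, so a_0 = ... = a_1 = 0. Factor out: x = 17^2 · u with u = 5/3 a unit in ℤ_17. Expand u iteratively via a_{v+i} = u_i mod 17, u_{i+1} = (u_i − a_{v+i})/17:
  u_0 = 5/3;  a_2 = 13;  u_1 = (u_0 − 13)/17 = -2/3
  u_1 = -2/3;  a_3 = 5;  u_2 = (u_1 − 5)/17 = -1/3
Digits: (0, 0, 13, 5).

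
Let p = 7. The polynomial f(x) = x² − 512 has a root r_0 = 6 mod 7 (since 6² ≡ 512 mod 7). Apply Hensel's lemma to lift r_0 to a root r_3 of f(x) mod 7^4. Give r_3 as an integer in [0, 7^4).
r_3 = 1042 (mod 2401)

Hensel's recurrence: r_{i+1} = r_i − f(r_i)·(f′(r_i))^{-1} mod 7^{i+2}, with f′(x) = 2x. Iterate:
  r_0 = 6 (mod 7)
  r_1 = 13 (mod 49)
  r_2 = 13 (mod 343)
  r_3 = 1042 (mod 2401)
Final: r_3 = 1042, and one checks f(r_3) ≡ 0 mod 7^4.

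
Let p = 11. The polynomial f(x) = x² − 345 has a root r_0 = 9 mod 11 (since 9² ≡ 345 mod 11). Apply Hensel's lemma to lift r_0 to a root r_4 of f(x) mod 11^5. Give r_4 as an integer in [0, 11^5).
r_4 = 97832 (mod 161051)

Hensel's recurrence: r_{i+1} = r_i − f(r_i)·(f′(r_i))^{-1} mod 11^{i+2}, with f′(x) = 2x. Iterate:
  r_0 = 9 (mod 11)
  r_1 = 64 (mod 121)
  r_2 = 669 (mod 1331)
  r_3 = 9986 (mod 14641)
  r_4 = 97832 (mod 161051)
Final: r_4 = 97832, and one checks f(r_4) ≡ 0 mod 11^5.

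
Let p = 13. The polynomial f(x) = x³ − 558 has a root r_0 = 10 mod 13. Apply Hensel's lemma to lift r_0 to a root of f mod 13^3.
r_2 = 582 (mod 2197)

Hensel: r_{i+1} = r_i − f(r_i)/f′(r_i) mod 13^{i+2}, where f′(x) = 3x². Iterate:
  r_0 = 10 (mod 13)
  r_1 = 75 (mod 169)
  r_2 = 582 (mod 2197)
Final: r = 582 with f(r) ≡ 0 mod 13^3.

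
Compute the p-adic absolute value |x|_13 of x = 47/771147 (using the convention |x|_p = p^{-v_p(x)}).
|47/771147|_13 = 28561

Step 1 — compute v_13(x) by factoring powers of 13 out of the numerator and denominator: v_13(47/771147) = -4. Step 2 — apply |x|_p = p^{-v_p(x)} = 13^{4} = 28561.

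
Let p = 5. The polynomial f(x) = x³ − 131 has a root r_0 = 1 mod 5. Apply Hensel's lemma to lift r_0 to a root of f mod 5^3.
r_2 = 111 (mod 125)

Hensel: r_{i+1} = r_i − f(r_i)/f′(r_i) mod 5^{i+2}, where f′(x) = 3x². Iterate:
  r_0 = 1 (mod 5)
  r_1 = 11 (mod 25)
  r_2 = 111 (mod 125)
Final: r = 111 with f(r) ≡ 0 mod 5^3.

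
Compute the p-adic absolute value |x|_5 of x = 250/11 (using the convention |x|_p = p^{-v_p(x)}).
|250/11|_5 = 1/125

Step 1 — compute v_5(x) by factoring powers of 5 out of the numerator and denominator: v_5(250/11) = 3. Step 2 — apply |x|_p = p^{-v_p(x)} = 5^{-3} = 1/125.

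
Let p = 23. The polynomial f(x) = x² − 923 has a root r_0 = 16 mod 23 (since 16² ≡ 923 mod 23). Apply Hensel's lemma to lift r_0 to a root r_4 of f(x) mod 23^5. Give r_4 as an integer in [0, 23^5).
r_4 = 3896469 (mod 6436343)

Hensel's recurrence: r_{i+1} = r_i − f(r_i)·(f′(r_i))^{-1} mod 23^{i+2}, with f′(x) = 2x. Iterate:
  r_0 = 16 (mod 23)
  r_1 = 384 (mod 529)
  r_2 = 3029 (mod 12167)
  r_3 = 258536 (mod 279841)
  r_4 = 3896469 (mod 6436343)
Final: r_4 = 3896469, and one checks f(r_4) ≡ 0 mod 23^5.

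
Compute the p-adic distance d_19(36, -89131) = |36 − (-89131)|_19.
d_19(36, -89131) = 1/6859

Step 1 — x − y = 36 − (-89131) = 89167. Step 2 — v_19(89167) = 3 (factor: 89167 = (19^3 · 13); the sign does not affect v_p). Step 3 — |x − y|_19 = 19^{-3} = 1/6859.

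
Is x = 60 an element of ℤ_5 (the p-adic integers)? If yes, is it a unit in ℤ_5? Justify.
x ∈ ℤ_5 but not a unit; v_5(x) = 1 > 0

ℤ_5 = {x ∈ ℚ_5 : v_5(x) ≥ 0} and ℤ_5^× = {x ∈ ℤ_5 : v_5(x) = 0}. Here v_5(60) = v_5(num) − v_5(den) = 1; compare against these criteria.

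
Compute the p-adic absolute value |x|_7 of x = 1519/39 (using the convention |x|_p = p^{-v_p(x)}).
|1519/39|_7 = 1/49

Step 1 — compute v_7(x) by factoring powers of 7 out of the numerator and denominator: v_7(1519/39) = 2. Step 2 — apply |x|_p = p^{-v_p(x)} = 7^{-2} = 1/49.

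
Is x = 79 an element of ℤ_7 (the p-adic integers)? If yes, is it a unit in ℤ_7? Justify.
x ∈ ℤ_7^× (unit); v_7(x) = 0

ℤ_7 = {x ∈ ℚ_7 : v_7(x) ≥ 0} and ℤ_7^× = {x ∈ ℤ_7 : v_7(x) = 0}. Here v_7(79) = v_7(num) − v_7(den) = 0; compare against these criteria.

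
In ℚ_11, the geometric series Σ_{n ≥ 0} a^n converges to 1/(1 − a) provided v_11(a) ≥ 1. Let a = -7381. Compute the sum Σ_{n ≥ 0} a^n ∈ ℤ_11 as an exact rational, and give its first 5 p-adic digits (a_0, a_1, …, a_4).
Σ a^n = 1/(1 − a) = 1/7382;  first 5 digits = (1, 0, 5, 5, 2)

v_11(a) = 2 ≥ 1, so the series converges in ℤ_11 to 1/(1 − a) = 1/(1 − (-7381)) = 1/7382. Expand this rational in ℤ_11: compute digits iteratively via d_i = x_i mod 11, x_{i+1} = (x_i − d_i)/11. The first 5 digits are (1, 0, 5, 5, 2).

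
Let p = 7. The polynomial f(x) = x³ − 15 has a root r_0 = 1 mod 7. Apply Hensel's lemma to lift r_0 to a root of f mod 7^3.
r_2 = 22 (mod 343)

Hensel: r_{i+1} = r_i − f(r_i)/f′(r_i) mod 7^{i+2}, where f′(x) = 3x². Iterate:
  r_0 = 1 (mod 7)
  r_1 = 22 (mod 49)
  r_2 = 22 (mod 343)
Final: r = 22 with f(r) ≡ 0 mod 7^3.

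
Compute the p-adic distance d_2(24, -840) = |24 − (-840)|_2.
d_2(24, -840) = 1/32

Step 1 — x − y = 24 − (-840) = 864. Step 2 — v_2(864) = 5 (factor: 864 = (2^5 · 27); the sign does not affect v_p). Step 3 — |x − y|_2 = 2^{-5} = 1/32.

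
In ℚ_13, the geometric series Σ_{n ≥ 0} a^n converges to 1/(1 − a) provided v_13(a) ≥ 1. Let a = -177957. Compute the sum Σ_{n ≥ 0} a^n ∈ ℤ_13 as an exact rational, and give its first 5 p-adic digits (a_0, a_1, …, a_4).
Σ a^n = 1/(1 − a) = 1/177958;  first 5 digits = (1, 0, 0, 10, 6)

v_13(a) = 3 ≥ 1, so the series converges in ℤ_13 to 1/(1 − a) = 1/(1 − (-177957)) = 1/177958. Expand this rational in ℤ_13: compute digits iteratively via d_i = x_i mod 13, x_{i+1} = (x_i − d_i)/13. The first 5 digits are (1, 0, 0, 10, 6).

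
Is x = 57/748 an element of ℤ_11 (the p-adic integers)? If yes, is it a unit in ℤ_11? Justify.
x ∉ ℤ_11 (v_11(x) = -1 < 0)

ℤ_11 = {x ∈ ℚ_11 : v_11(x) ≥ 0} and ℤ_11^× = {x ∈ ℤ_11 : v_11(x) = 0}. Here v_11(57/748) = v_11(num) − v_11(den) = -1; compare against these criteria.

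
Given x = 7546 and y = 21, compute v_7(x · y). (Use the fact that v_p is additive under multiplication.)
v_7(158466) = 4

v_p(x) = 3 (factor: 7546 = 7^3 · 22); v_p(y) = 1 (factor: 21 = 7^1 · 3). Additivity: v_p(xy) = v_p(x) + v_p(y) = 3 + 1 = 4. (Direct check: xy = 158466 = 7^4 · (66).)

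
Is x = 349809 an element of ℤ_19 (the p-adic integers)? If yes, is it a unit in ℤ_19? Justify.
x ∈ ℤ_19 but not a unit; v_19(x) = 3 > 0

ℤ_19 = {x ∈ ℚ_19 : v_19(x) ≥ 0} and ℤ_19^× = {x ∈ ℤ_19 : v_19(x) = 0}. Here v_19(349809) = v_19(num) − v_19(den) = 3; compare against these criteria.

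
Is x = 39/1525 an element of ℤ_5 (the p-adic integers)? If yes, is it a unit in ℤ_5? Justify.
x ∉ ℤ_5 (v_5(x) = -2 < 0)

ℤ_5 = {x ∈ ℚ_5 : v_5(x) ≥ 0} and ℤ_5^× = {x ∈ ℤ_5 : v_5(x) = 0}. Here v_5(39/1525) = v_5(num) − v_5(den) = -2; compare against these criteria.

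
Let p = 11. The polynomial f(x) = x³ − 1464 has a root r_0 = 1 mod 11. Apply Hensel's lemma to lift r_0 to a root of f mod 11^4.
r_3 = 8757 (mod 14641)

Hensel: r_{i+1} = r_i − f(r_i)/f′(r_i) mod 11^{i+2}, where f′(x) = 3x². Iterate:
  r_0 = 1 (mod 11)
  r_1 = 45 (mod 121)
  r_2 = 771 (mod 1331)
  r_3 = 8757 (mod 14641)
Final: r = 8757 with f(r) ≡ 0 mod 11^4.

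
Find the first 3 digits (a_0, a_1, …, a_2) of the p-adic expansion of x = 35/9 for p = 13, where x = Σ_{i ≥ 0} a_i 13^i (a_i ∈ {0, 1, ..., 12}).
(a_0, …, a_2) = (1, 6, 1)

v_13(35/9) = 0 (numerator and denominator both coprime to 13), so x ∈ ℤ_13^×. Compute digits iteratively via a_i = x_i mod 13, x_{i+1} = (x_i − a_i)/13, with x_0 = x:
  x_0 = 35/9;  a_0 = 1;  x_1 = (x_0 − 1)/13 = 2/9
  x_1 = 2/9;  a_1 = 6;  x_2 = (x_1 − 6)/13 = -4/9
  x_2 = -4/9;  a_2 = 1;  x_3 = (x_2 − 1)/13 = -1/9
Digits: (1, 6, 1).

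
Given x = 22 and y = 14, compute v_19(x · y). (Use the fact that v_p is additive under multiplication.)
v_19(308) = 0

v_p(x) = 0 (factor: 22 = 19^0 · 22); v_p(y) = 0 (factor: 14 = 19^0 · 14). Additivity: v_p(xy) = v_p(x) + v_p(y) = 0 + 0 = 0. (Direct check: xy = 308 = 19^0 · (308).)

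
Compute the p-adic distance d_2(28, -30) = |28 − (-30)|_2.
d_2(28, -30) = 1/2

Step 1 — x − y = 28 − (-30) = 58. Step 2 — v_2(58) = 1 (factor: 58 = (2^1 · 29); the sign does not affect v_p). Step 3 — |x − y|_2 = 2^{-1} = 1/2.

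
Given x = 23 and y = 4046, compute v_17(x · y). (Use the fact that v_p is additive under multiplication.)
v_17(93058) = 2

v_p(x) = 0 (factor: 23 = 17^0 · 23); v_p(y) = 2 (factor: 4046 = 17^2 · 14). Additivity: v_p(xy) = v_p(x) + v_p(y) = 0 + 2 = 2. (Direct check: xy = 93058 = 17^2 · (322).)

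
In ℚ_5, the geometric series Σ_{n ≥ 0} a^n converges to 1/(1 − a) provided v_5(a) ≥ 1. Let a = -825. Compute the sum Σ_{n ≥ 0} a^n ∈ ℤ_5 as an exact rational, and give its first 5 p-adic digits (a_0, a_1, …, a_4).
Σ a^n = 1/(1 − a) = 1/826;  first 5 digits = (1, 0, 2, 3, 2)

v_5(a) = 2 ≥ 1, so the series converges in ℤ_5 to 1/(1 − a) = 1/(1 − (-825)) = 1/826. Expand this rational in ℤ_5: compute digits iteratively via d_i = x_i mod 5, x_{i+1} = (x_i − d_i)/5. The first 5 digits are (1, 0, 2, 3, 2).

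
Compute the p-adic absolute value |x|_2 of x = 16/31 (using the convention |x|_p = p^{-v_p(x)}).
|16/31|_2 = 1/16

Step 1 — compute v_2(x) by factoring powers of 2 out of the numerator and denominator: v_2(16/31) = 4. Step 2 — apply |x|_p = p^{-v_p(x)} = 2^{-4} = 1/16.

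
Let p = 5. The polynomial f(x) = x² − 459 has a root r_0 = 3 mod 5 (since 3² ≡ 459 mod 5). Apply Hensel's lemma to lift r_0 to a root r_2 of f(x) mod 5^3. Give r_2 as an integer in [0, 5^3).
r_2 = 78 (mod 125)

Hensel's recurrence: r_{i+1} = r_i − f(r_i)·(f′(r_i))^{-1} mod 5^{i+2}, with f′(x) = 2x. Iterate:
  r_0 = 3 (mod 5)
  r_1 = 3 (mod 25)
  r_2 = 78 (mod 125)
Final: r_2 = 78, and one checks f(r_2) ≡ 0 mod 5^3.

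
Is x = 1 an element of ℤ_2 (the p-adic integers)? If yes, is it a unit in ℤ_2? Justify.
x ∈ ℤ_2^× (unit); v_2(x) = 0

ℤ_2 = {x ∈ ℚ_2 : v_2(x) ≥ 0} and ℤ_2^× = {x ∈ ℤ_2 : v_2(x) = 0}. Here v_2(1) = v_2(num) − v_2(den) = 0; compare against these criteria.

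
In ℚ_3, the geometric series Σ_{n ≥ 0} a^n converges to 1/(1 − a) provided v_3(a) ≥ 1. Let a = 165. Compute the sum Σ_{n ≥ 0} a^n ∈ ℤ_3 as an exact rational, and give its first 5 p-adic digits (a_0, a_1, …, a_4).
Σ a^n = 1/(1 − a) = -1/164;  first 5 digits = (1, 1, 1, 1, 0)

v_3(a) = 1 ≥ 1, so the series converges in ℤ_3 to 1/(1 − a) = 1/(1 − 165) = -1/164. Expand this rational in ℤ_3: compute digits iteratively via d_i = x_i mod 3, x_{i+1} = (x_i − d_i)/3. The first 5 digits are (1, 1, 1, 1, 0).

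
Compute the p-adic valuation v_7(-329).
v_7(-329) = 1

v_7(n) is the largest exponent k such that 7^k divides n. Factor out: -329 = -7^1 · 47. (Sign doesn't affect v_p.) So v_7(-329) = 1.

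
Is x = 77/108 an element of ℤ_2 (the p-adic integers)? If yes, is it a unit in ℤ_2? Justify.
x ∉ ℤ_2 (v_2(x) = -2 < 0)

ℤ_2 = {x ∈ ℚ_2 : v_2(x) ≥ 0} and ℤ_2^× = {x ∈ ℤ_2 : v_2(x) = 0}. Here v_2(77/108) = v_2(num) − v_2(den) = -2; compare against these criteria.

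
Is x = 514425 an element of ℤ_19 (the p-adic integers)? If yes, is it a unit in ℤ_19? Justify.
x ∈ ℤ_19 but not a unit; v_19(x) = 3 > 0

ℤ_19 = {x ∈ ℚ_19 : v_19(x) ≥ 0} and ℤ_19^× = {x ∈ ℤ_19 : v_19(x) = 0}. Here v_19(514425) = v_19(num) − v_19(den) = 3; compare against these criteria.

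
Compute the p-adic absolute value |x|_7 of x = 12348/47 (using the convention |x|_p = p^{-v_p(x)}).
|12348/47|_7 = 1/343

Step 1 — compute v_7(x) by factoring powers of 7 out of the numerator and denominator: v_7(12348/47) = 3. Step 2 — apply |x|_p = p^{-v_p(x)} = 7^{-3} = 1/343.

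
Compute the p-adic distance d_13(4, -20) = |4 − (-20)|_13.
d_13(4, -20) = 1

Step 1 — x − y = 4 − (-20) = 24. Step 2 — v_13(24) = 0 (factor: 24 = (13^0 · 24); the sign does not affect v_p). Step 3 — |x − y|_13 = 13^{0} = 1.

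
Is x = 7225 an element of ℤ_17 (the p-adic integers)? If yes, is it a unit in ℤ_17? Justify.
x ∈ ℤ_17 but not a unit; v_17(x) = 2 > 0

ℤ_17 = {x ∈ ℚ_17 : v_17(x) ≥ 0} and ℤ_17^× = {x ∈ ℤ_17 : v_17(x) = 0}. Here v_17(7225) = v_17(num) − v_17(den) = 2; compare against these criteria.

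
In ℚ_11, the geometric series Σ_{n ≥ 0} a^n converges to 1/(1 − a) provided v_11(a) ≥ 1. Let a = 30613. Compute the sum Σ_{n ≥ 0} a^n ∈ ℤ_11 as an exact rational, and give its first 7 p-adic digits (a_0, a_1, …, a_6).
Σ a^n = 1/(1 − a) = -1/30612;  first 7 digits = (1, 0, 0, 1, 2, 0, 1)

v_11(a) = 3 ≥ 1, so the series converges in ℤ_11 to 1/(1 − a) = 1/(1 − 30613) = -1/30612. Expand this rational in ℤ_11: compute digits iteratively via d_i = x_i mod 11, x_{i+1} = (x_i − d_i)/11. The first 7 digits are (1, 0, 0, 1, 2, 0, 1).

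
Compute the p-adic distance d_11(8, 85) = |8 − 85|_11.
d_11(8, 85) = 1/11

Step 1 — x − y = 8 − 85 = -77. Step 2 — v_11(-77) = 1 (factor: -77 = −(11^1 · 7); the sign does not affect v_p). Step 3 — |x − y|_11 = 11^{-1} = 1/11.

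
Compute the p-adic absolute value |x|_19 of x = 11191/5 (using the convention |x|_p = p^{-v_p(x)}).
|11191/5|_19 = 1/361

Step 1 — compute v_19(x) by factoring powers of 19 out of the numerator and denominator: v_19(11191/5) = 2. Step 2 — apply |x|_p = p^{-v_p(x)} = 19^{-2} = 1/361.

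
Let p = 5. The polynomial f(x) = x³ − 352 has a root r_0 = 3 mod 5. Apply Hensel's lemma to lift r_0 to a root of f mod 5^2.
r_1 = 3 (mod 25)

Hensel: r_{i+1} = r_i − f(r_i)/f′(r_i) mod 5^{i+2}, where f′(x) = 3x². Iterate:
  r_0 = 3 (mod 5)
  r_1 = 3 (mod 25)
Final: r = 3 with f(r) ≡ 0 mod 5^2.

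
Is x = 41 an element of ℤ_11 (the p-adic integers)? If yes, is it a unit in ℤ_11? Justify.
x ∈ ℤ_11^× (unit); v_11(x) = 0

ℤ_11 = {x ∈ ℚ_11 : v_11(x) ≥ 0} and ℤ_11^× = {x ∈ ℤ_11 : v_11(x) = 0}. Here v_11(41) = v_11(num) − v_11(den) = 0; compare against these criteria.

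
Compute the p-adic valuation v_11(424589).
v_11(424589) = 4

v_11(n) is the largest exponent k such that 11^k divides n. Factor out: 424589 = 11^4 · 29. (Sign doesn't affect v_p.) So v_11(424589) = 4.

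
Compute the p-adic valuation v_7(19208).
v_7(19208) = 4

v_7(n) is the largest exponent k such that 7^k divides n. Factor out: 19208 = 7^4 · 8. (Sign doesn't affect v_p.) So v_7(19208) = 4.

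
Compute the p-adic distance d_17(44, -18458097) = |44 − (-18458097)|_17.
d_17(44, -18458097) = 1/1419857

Step 1 — x − y = 44 − (-18458097) = 18458141. Step 2 — v_17(18458141) = 5 (factor: 18458141 = (17^5 · 13); the sign does not affect v_p). Step 3 — |x − y|_17 = 17^{-5} = 1/1419857.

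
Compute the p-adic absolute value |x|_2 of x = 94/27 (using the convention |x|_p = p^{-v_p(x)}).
|94/27|_2 = 1/2

Step 1 — compute v_2(x) by factoring powers of 2 out of the numerator and denominator: v_2(94/27) = 1. Step 2 — apply |x|_p = p^{-v_p(x)} = 2^{-1} = 1/2.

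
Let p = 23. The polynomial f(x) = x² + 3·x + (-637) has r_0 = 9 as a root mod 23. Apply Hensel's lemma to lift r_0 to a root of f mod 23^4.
r_3 = 66663 (mod 279841)

Hensel: r_{i+1} = r_i − f(r_i)·(f′(r_i))^{-1} mod 23^{i+2}, f′(x) = 2x + 3. Iterate:
  r_0 = 9 (mod 23)
  r_1 = 9 (mod 529)
  r_2 = 5828 (mod 12167)
  r_3 = 66663 (mod 279841)
Final: r = 66663 satisfies f(r) ≡ 0 mod 23^4.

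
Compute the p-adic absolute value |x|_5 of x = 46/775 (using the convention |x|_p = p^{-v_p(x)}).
|46/775|_5 = 25

Step 1 — compute v_5(x) by factoring powers of 5 out of the numerator and denominator: v_5(46/775) = -2. Step 2 — apply |x|_p = p^{-v_p(x)} = 5^{2} = 25.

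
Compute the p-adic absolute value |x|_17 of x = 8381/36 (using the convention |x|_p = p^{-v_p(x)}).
|8381/36|_17 = 1/289

Step 1 — compute v_17(x) by factoring powers of 17 out of the numerator and denominator: v_17(8381/36) = 2. Step 2 — apply |x|_p = p^{-v_p(x)} = 17^{-2} = 1/289.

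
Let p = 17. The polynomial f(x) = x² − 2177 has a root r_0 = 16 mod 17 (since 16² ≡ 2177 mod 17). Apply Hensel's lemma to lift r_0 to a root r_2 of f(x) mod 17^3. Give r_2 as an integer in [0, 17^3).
r_2 = 1223 (mod 4913)

Hensel's recurrence: r_{i+1} = r_i − f(r_i)·(f′(r_i))^{-1} mod 17^{i+2}, with f′(x) = 2x. Iterate:
  r_0 = 16 (mod 17)
  r_1 = 67 (mod 289)
  r_2 = 1223 (mod 4913)
Final: r_2 = 1223, and one checks f(r_2) ≡ 0 mod 17^3.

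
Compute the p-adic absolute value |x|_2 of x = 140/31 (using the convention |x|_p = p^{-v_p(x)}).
|140/31|_2 = 1/4

Step 1 — compute v_2(x) by factoring powers of 2 out of the numerator and denominator: v_2(140/31) = 2. Step 2 — apply |x|_p = p^{-v_p(x)} = 2^{-2} = 1/4.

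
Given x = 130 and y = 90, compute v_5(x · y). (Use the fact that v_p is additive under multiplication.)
v_5(11700) = 2

v_p(x) = 1 (factor: 130 = 5^1 · 26); v_p(y) = 1 (factor: 90 = 5^1 · 18). Additivity: v_p(xy) = v_p(x) + v_p(y) = 1 + 1 = 2. (Direct check: xy = 11700 = 5^2 · (468).)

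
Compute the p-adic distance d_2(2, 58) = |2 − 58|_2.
d_2(2, 58) = 1/8

Step 1 — x − y = 2 − 58 = -56. Step 2 — v_2(-56) = 3 (factor: -56 = −(2^3 · 7); the sign does not affect v_p). Step 3 — |x − y|_2 = 2^{-3} = 1/8.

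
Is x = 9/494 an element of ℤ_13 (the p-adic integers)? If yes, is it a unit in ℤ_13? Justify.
x ∉ ℤ_13 (v_13(x) = -1 < 0)

ℤ_13 = {x ∈ ℚ_13 : v_13(x) ≥ 0} and ℤ_13^× = {x ∈ ℤ_13 : v_13(x) = 0}. Here v_13(9/494) = v_13(num) − v_13(den) = -1; compare against these criteria.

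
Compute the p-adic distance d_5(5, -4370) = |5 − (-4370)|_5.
d_5(5, -4370) = 1/625

Step 1 — x − y = 5 − (-4370) = 4375. Step 2 — v_5(4375) = 4 (factor: 4375 = (5^4 · 7); the sign does not affect v_p). Step 3 — |x − y|_5 = 5^{-4} = 1/625.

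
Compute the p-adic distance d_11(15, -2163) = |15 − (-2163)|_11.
d_11(15, -2163) = 1/121

Step 1 — x − y = 15 − (-2163) = 2178. Step 2 — v_11(2178) = 2 (factor: 2178 = (11^2 · 18); the sign does not affect v_p). Step 3 — |x − y|_11 = 11^{-2} = 1/121.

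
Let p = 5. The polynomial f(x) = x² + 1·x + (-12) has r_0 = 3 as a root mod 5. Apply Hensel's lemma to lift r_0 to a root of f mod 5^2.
r_1 = 3 (mod 25)

Hensel: r_{i+1} = r_i − f(r_i)·(f′(r_i))^{-1} mod 5^{i+2}, f′(x) = 2x + 1. Iterate:
  r_0 = 3 (mod 5)
  r_1 = 3 (mod 25)
Final: r = 3 satisfies f(r) ≡ 0 mod 5^2.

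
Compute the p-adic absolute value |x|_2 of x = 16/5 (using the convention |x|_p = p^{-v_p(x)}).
|16/5|_2 = 1/16

Step 1 — compute v_2(x) by factoring powers of 2 out of the numerator and denominator: v_2(16/5) = 4. Step 2 — apply |x|_p = p^{-v_p(x)} = 2^{-4} = 1/16.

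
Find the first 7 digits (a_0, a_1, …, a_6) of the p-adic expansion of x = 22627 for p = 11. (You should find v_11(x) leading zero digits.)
(a_0, …, a_6) = (0, 0, 0, 6, 1, 0, 0)

v_11(22627) = 3, so a_0 = ... = a_2 = 0. Factor out: x = 11^3 · u with u = 17 a unit in ℤ_11. Expand u iteratively via a_{v+i} = u_i mod 11, u_{i+1} = (u_i − a_{v+i})/11:
  u_0 = 17;  a_3 = 6;  u_1 = (u_0 − 6)/11 = 1
  u_1 = 1;  a_4 = 1;  u_2 = (u_1 − 1)/11 = 0
  u_2 = 0;  a_5 = 0;  u_3 = (u_2 − 0)/11 = 0
  u_3 = 0;  a_6 = 0;  u_4 = (u_3 − 0)/11 = 0
Digits: (0, 0, 0, 6, 1, 0, 0).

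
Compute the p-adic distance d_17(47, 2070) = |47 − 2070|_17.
d_17(47, 2070) = 1/289

Step 1 — x − y = 47 − 2070 = -2023. Step 2 — v_17(-2023) = 2 (factor: -2023 = −(17^2 · 7); the sign does not affect v_p). Step 3 — |x − y|_17 = 17^{-2} = 1/289.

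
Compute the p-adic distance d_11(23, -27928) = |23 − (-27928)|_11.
d_11(23, -27928) = 1/1331

Step 1 — x − y = 23 − (-27928) = 27951. Step 2 — v_11(27951) = 3 (factor: 27951 = (11^3 · 21); the sign does not affect v_p). Step 3 — |x − y|_11 = 11^{-3} = 1/1331.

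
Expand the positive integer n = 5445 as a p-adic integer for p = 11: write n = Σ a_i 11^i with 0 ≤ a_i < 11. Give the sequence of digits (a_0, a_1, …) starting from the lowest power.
(a_0, a_1, …) = (0, 0, 1, 4)

Repeated division by 11 gives the digits low-to-high: 5445 = 1·11^2 + 4·11^3. Digit sequence: (0, 0, 1, 4).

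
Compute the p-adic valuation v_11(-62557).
v_11(-62557) = 3

v_11(n) is the largest exponent k such that 11^k divides n. Factor out: -62557 = -11^3 · 47. (Sign doesn't affect v_p.) So v_11(-62557) = 3.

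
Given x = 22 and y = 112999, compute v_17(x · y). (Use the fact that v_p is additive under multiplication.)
v_17(2485978) = 3

v_p(x) = 0 (factor: 22 = 17^0 · 22); v_p(y) = 3 (factor: 112999 = 17^3 · 23). Additivity: v_p(xy) = v_p(x) + v_p(y) = 0 + 3 = 3. (Direct check: xy = 2485978 = 17^3 · (506).)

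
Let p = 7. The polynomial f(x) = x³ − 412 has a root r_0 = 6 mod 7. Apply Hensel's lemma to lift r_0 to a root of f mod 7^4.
r_3 = 986 (mod 2401)

Hensel: r_{i+1} = r_i − f(r_i)/f′(r_i) mod 7^{i+2}, where f′(x) = 3x². Iterate:
  r_0 = 6 (mod 7)
  r_1 = 6 (mod 49)
  r_2 = 300 (mod 343)
  r_3 = 986 (mod 2401)
Final: r = 986 with f(r) ≡ 0 mod 7^4.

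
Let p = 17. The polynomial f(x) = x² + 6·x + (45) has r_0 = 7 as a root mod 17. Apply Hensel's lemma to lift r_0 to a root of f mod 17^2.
r_1 = 58 (mod 289)

Hensel: r_{i+1} = r_i − f(r_i)·(f′(r_i))^{-1} mod 17^{i+2}, f′(x) = 2x + 6. Iterate:
  r_0 = 7 (mod 17)
  r_1 = 58 (mod 289)
Final: r = 58 satisfies f(r) ≡ 0 mod 17^2.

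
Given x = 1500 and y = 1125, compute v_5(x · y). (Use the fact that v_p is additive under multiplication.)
v_5(1687500) = 6

v_p(x) = 3 (factor: 1500 = 5^3 · 12); v_p(y) = 3 (factor: 1125 = 5^3 · 9). Additivity: v_p(xy) = v_p(x) + v_p(y) = 3 + 3 = 6. (Direct check: xy = 1687500 = 5^6 · (108).)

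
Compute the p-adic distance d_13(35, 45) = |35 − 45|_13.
d_13(35, 45) = 1

Step 1 — x − y = 35 − 45 = -10. Step 2 — v_13(-10) = 0 (factor: -10 = −(13^0 · 10); the sign does not affect v_p). Step 3 — |x − y|_13 = 13^{0} = 1.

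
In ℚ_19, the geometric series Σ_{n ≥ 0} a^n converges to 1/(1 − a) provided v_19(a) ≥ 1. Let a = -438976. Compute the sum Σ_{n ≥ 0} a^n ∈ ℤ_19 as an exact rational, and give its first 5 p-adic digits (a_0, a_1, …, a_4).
Σ a^n = 1/(1 − a) = 1/438977;  first 5 digits = (1, 0, 0, 12, 15)

v_19(a) = 3 ≥ 1, so the series converges in ℤ_19 to 1/(1 − a) = 1/(1 − (-438976)) = 1/438977. Expand this rational in ℤ_19: compute digits iteratively via d_i = x_i mod 19, x_{i+1} = (x_i − d_i)/19. The first 5 digits are (1, 0, 0, 12, 15).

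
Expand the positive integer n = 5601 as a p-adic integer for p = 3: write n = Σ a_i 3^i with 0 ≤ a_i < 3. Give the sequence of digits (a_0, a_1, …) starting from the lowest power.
(a_0, a_1, …) = (0, 1, 1, 0, 0, 2, 1, 2)

Repeated division by 3 gives the digits low-to-high: 5601 = 1·3^1 + 1·3^2 + 2·3^5 + 1·3^6 + 2·3^7. Digit sequence: (0, 1, 1, 0, 0, 2, 1, 2).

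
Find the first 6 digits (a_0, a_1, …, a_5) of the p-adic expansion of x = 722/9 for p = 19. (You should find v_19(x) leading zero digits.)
(a_0, …, a_5) = (0, 0, 15, 14, 14, 14)

v_19(722/9) = 2, so a_0 = ... = a_1 = 0. Factor out: x = 19^2 · u with u = 2/9 a unit in ℤ_19. Expand u iteratively via a_{v+i} = u_i mod 19, u_{i+1} = (u_i − a_{v+i})/19:
  u_0 = 2/9;  a_2 = 15;  u_1 = (u_0 − 15)/19 = -7/9
  u_1 = -7/9;  a_3 = 14;  u_2 = (u_1 − 14)/19 = -7/9
  u_2 = -7/9;  a_4 = 14;  u_3 = (u_2 − 14)/19 = -7/9
  u_3 = -7/9;  a_5 = 14;  u_4 = (u_3 − 14)/19 = -7/9
Digits: (0, 0, 15, 14, 14, 14).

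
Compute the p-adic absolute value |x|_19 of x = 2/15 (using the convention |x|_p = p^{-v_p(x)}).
|2/15|_19 = 1

Step 1 — compute v_19(x) by factoring powers of 19 out of the numerator and denominator: v_19(2/15) = 0. Step 2 — apply |x|_p = p^{-v_p(x)} = 19^{0} = 1.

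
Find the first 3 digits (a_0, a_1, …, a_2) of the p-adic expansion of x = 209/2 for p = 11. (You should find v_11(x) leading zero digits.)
(a_0, …, a_2) = (0, 4, 6)

v_11(209/2) = 1, so a_0 = ... = a_0 = 0. Factor out: x = 11^1 · u with u = 19/2 a unit in ℤ_11. Expand u iteratively via a_{v+i} = u_i mod 11, u_{i+1} = (u_i − a_{v+i})/11:
  u_0 = 19/2;  a_1 = 4;  u_1 = (u_0 − 4)/11 = 1/2
  u_1 = 1/2;  a_2 = 6;  u_2 = (u_1 − 6)/11 = -1/2
Digits: (0, 4, 6).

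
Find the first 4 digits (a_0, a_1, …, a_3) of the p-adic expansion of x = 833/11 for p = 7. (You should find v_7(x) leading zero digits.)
(a_0, …, a_3) = (0, 0, 6, 0)

v_7(833/11) = 2, so a_0 = ... = a_1 = 0. Factor out: x = 7^2 · u with u = 17/11 a unit in ℤ_7. Expand u iteratively via a_{v+i} = u_i mod 7, u_{i+1} = (u_i − a_{v+i})/7:
  u_0 = 17/11;  a_2 = 6;  u_1 = (u_0 − 6)/7 = -7/11
  u_1 = -7/11;  a_3 = 0;  u_2 = (u_1 − 0)/7 = -1/11
Digits: (0, 0, 6, 0).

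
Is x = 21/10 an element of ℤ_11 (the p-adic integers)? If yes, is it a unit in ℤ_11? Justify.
x ∈ ℤ_11^× (unit); v_11(x) = 0

ℤ_11 = {x ∈ ℚ_11 : v_11(x) ≥ 0} and ℤ_11^× = {x ∈ ℤ_11 : v_11(x) = 0}. Here v_11(21/10) = v_11(num) − v_11(den) = 0; compare against these criteria.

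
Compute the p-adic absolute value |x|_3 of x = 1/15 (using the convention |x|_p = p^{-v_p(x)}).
|1/15|_3 = 3

Step 1 — compute v_3(x) by factoring powers of 3 out of the numerator and denominator: v_3(1/15) = -1. Step 2 — apply |x|_p = p^{-v_p(x)} = 3^{1} = 3.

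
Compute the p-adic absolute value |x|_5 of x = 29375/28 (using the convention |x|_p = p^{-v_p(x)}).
|29375/28|_5 = 1/625

Step 1 — compute v_5(x) by factoring powers of 5 out of the numerator and denominator: v_5(29375/28) = 4. Step 2 — apply |x|_p = p^{-v_p(x)} = 5^{-4} = 1/625.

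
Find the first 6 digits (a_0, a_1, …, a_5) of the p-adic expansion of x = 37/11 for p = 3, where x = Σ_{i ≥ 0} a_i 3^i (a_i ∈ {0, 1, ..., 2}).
(a_0, …, a_5) = (2, 1, 2, 2, 1, 1)

v_3(37/11) = 0 (numerator and denominator both coprime to 3), so x ∈ ℤ_3^×. Compute digits iteratively via a_i = x_i mod 3, x_{i+1} = (x_i − a_i)/3, with x_0 = x:
  x_0 = 37/11;  a_0 = 2;  x_1 = (x_0 − 2)/3 = 5/11
  x_1 = 5/11;  a_1 = 1;  x_2 = (x_1 − 1)/3 = -2/11
  x_2 = -2/11;  a_2 = 2;  x_3 = (x_2 − 2)/3 = -8/11
  x_3 = -8/11;  a_3 = 2;  x_4 = (x_3 − 2)/3 = -10/11
  x_4 = -10/11;  a_4 = 1;  x_5 = (x_4 − 1)/3 = -7/11
  x_5 = -7/11;  a_5 = 1;  x_6 = (x_5 − 1)/3 = -6/11
Digits: (2, 1, 2, 2, 1, 1).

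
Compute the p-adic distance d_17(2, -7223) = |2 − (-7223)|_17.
d_17(2, -7223) = 1/289

Step 1 — x − y = 2 − (-7223) = 7225. Step 2 — v_17(7225) = 2 (factor: 7225 = (17^2 · 25); the sign does not affect v_p). Step 3 — |x − y|_17 = 17^{-2} = 1/289.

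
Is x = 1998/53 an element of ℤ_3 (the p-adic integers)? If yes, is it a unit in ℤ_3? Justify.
x ∈ ℤ_3 but not a unit; v_3(x) = 3 > 0

ℤ_3 = {x ∈ ℚ_3 : v_3(x) ≥ 0} and ℤ_3^× = {x ∈ ℤ_3 : v_3(x) = 0}. Here v_3(1998/53) = v_3(num) − v_3(den) = 3; compare against these criteria.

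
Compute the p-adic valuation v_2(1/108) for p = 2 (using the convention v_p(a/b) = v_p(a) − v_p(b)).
v_2(1/108) = -2

Factor powers of 2 from the numerator and denominator of the reduced fraction: 1 = 2^0 · 1 and 108 = 2^2 · 27. Apply v_p(a/b) = v_p(a) − v_p(b): v_2(1/108) = 0 − 2 = -2.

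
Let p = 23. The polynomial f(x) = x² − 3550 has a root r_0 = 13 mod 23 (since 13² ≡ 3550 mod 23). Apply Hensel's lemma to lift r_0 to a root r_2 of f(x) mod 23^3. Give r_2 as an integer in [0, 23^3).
r_2 = 11191 (mod 12167)

Hensel's recurrence: r_{i+1} = r_i − f(r_i)·(f′(r_i))^{-1} mod 23^{i+2}, with f′(x) = 2x. Iterate:
  r_0 = 13 (mod 23)
  r_1 = 82 (mod 529)
  r_2 = 11191 (mod 12167)
Final: r_2 = 11191, and one checks f(r_2) ≡ 0 mod 23^3.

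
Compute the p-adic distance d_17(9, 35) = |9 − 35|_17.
d_17(9, 35) = 1

Step 1 — x − y = 9 − 35 = -26. Step 2 — v_17(-26) = 0 (factor: -26 = −(17^0 · 26); the sign does not affect v_p). Step 3 — |x − y|_17 = 17^{0} = 1.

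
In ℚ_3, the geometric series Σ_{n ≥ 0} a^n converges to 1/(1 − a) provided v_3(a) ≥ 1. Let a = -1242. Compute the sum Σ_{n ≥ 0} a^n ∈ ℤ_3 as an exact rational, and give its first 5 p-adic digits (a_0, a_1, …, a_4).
Σ a^n = 1/(1 − a) = 1/1243;  first 5 digits = (1, 0, 0, 2, 2)

v_3(a) = 3 ≥ 1, so the series converges in ℤ_3 to 1/(1 − a) = 1/(1 − (-1242)) = 1/1243. Expand this rational in ℤ_3: compute digits iteratively via d_i = x_i mod 3, x_{i+1} = (x_i − d_i)/3. The first 5 digits are (1, 0, 0, 2, 2).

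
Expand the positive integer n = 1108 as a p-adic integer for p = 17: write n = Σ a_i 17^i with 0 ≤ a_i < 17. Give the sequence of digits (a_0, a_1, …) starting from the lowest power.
(a_0, a_1, …) = (3, 14, 3)

Repeated division by 17 gives the digits low-to-high: 1108 = 3 + 14·17^1 + 3·17^2. Digit sequence: (3, 14, 3).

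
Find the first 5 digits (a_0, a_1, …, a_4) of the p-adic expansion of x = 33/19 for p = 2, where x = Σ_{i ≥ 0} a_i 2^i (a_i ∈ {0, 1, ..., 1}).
(a_0, …, a_4) = (1, 1, 0, 1, 1)

v_2(33/19) = 0 (numerator and denominator both coprime to 2), so x ∈ ℤ_2^×. Compute digits iteratively via a_i = x_i mod 2, x_{i+1} = (x_i − a_i)/2, with x_0 = x:
  x_0 = 33/19;  a_0 = 1;  x_1 = (x_0 − 1)/2 = 7/19
  x_1 = 7/19;  a_1 = 1;  x_2 = (x_1 − 1)/2 = -6/19
  x_2 = -6/19;  a_2 = 0;  x_3 = (x_2 − 0)/2 = -3/19
  x_3 = -3/19;  a_3 = 1;  x_4 = (x_3 − 1)/2 = -11/19
  x_4 = -11/19;  a_4 = 1;  x_5 = (x_4 − 1)/2 = -15/19
Digits: (1, 1, 0, 1, 1).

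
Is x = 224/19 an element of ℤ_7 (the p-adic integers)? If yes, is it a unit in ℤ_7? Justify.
x ∈ ℤ_7 but not a unit; v_7(x) = 1 > 0

ℤ_7 = {x ∈ ℚ_7 : v_7(x) ≥ 0} and ℤ_7^× = {x ∈ ℤ_7 : v_7(x) = 0}. Here v_7(224/19) = v_7(num) − v_7(den) = 1; compare against these criteria.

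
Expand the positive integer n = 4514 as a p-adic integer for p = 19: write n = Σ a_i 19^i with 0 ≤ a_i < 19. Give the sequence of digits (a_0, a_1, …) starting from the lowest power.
(a_0, a_1, …) = (11, 9, 12)

Repeated division by 19 gives the digits low-to-high: 4514 = 11 + 9·19^1 + 12·19^2. Digit sequence: (11, 9, 12).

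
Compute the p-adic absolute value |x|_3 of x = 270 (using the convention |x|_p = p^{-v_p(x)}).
|270|_3 = 1/27

Step 1 — compute v_3(x) by factoring powers of 3 out of the numerator and denominator: v_3(270) = 3. Step 2 — apply |x|_p = p^{-v_p(x)} = 3^{-3} = 1/27.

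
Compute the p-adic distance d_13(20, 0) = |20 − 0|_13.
d_13(20, 0) = 1

Step 1 — x − y = 20 − 0 = 20. Step 2 — v_13(20) = 0 (factor: 20 = (13^0 · 20); the sign does not affect v_p). Step 3 — |x − y|_13 = 13^{0} = 1.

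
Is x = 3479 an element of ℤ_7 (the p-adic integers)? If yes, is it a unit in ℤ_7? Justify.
x ∈ ℤ_7 but not a unit; v_7(x) = 2 > 0

ℤ_7 = {x ∈ ℚ_7 : v_7(x) ≥ 0} and ℤ_7^× = {x ∈ ℤ_7 : v_7(x) = 0}. Here v_7(3479) = v_7(num) − v_7(den) = 2; compare against these criteria.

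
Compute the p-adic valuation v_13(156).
v_13(156) = 1

v_13(n) is the largest exponent k such that 13^k divides n. Factor out: 156 = 13^1 · 12. (Sign doesn't affect v_p.) So v_13(156) = 1.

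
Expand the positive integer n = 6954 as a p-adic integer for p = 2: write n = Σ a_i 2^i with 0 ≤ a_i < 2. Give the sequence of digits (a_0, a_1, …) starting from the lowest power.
(a_0, a_1, …) = (0, 1, 0, 1, 0, 1, 0, 0, 1, 1, 0, 1, 1)

Repeated division by 2 gives the digits low-to-high: 6954 = 1·2^1 + 1·2^3 + 1·2^5 + 1·2^8 + 1·2^9 + 1·2^11 + 1·2^12. Digit sequence: (0, 1, 0, 1, 0, 1, 0, 0, 1, 1, 0, 1, 1).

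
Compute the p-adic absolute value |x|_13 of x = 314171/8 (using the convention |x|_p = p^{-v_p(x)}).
|314171/8|_13 = 1/28561

Step 1 — compute v_13(x) by factoring powers of 13 out of the numerator and denominator: v_13(314171/8) = 4. Step 2 — apply |x|_p = p^{-v_p(x)} = 13^{-4} = 1/28561.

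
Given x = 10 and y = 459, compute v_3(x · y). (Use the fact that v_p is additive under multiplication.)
v_3(4590) = 3

v_p(x) = 0 (factor: 10 = 3^0 · 10); v_p(y) = 3 (factor: 459 = 3^3 · 17). Additivity: v_p(xy) = v_p(x) + v_p(y) = 0 + 3 = 3. (Direct check: xy = 4590 = 3^3 · (170).)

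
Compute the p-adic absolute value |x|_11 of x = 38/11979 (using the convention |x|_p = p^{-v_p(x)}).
|38/11979|_11 = 1331

Step 1 — compute v_11(x) by factoring powers of 11 out of the numerator and denominator: v_11(38/11979) = -3. Step 2 — apply |x|_p = p^{-v_p(x)} = 11^{3} = 1331.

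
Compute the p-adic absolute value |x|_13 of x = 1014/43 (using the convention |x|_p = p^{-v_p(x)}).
|1014/43|_13 = 1/169

Step 1 — compute v_13(x) by factoring powers of 13 out of the numerator and denominator: v_13(1014/43) = 2. Step 2 — apply |x|_p = p^{-v_p(x)} = 13^{-2} = 1/169.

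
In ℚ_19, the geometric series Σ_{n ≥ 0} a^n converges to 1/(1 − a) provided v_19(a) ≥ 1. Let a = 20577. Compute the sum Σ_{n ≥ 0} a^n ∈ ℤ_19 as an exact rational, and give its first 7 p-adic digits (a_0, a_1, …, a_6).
Σ a^n = 1/(1 − a) = -1/20576;  first 7 digits = (1, 0, 0, 3, 0, 0, 9)

v_19(a) = 3 ≥ 1, so the series converges in ℤ_19 to 1/(1 − a) = 1/(1 − 20577) = -1/20576. Expand this rational in ℤ_19: compute digits iteratively via d_i = x_i mod 19, x_{i+1} = (x_i − d_i)/19. The first 7 digits are (1, 0, 0, 3, 0, 0, 9).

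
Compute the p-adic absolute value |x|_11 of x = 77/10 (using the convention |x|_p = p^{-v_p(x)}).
|77/10|_11 = 1/11

Step 1 — compute v_11(x) by factoring powers of 11 out of the numerator and denominator: v_11(77/10) = 1. Step 2 — apply |x|_p = p^{-v_p(x)} = 11^{-1} = 1/11.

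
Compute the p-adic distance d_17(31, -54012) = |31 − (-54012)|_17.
d_17(31, -54012) = 1/4913

Step 1 — x − y = 31 − (-54012) = 54043. Step 2 — v_17(54043) = 3 (factor: 54043 = (17^3 · 11); the sign does not affect v_p). Step 3 — |x − y|_17 = 17^{-3} = 1/4913.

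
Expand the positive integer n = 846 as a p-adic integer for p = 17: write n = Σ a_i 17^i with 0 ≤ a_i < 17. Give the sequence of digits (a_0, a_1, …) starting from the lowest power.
(a_0, a_1, …) = (13, 15, 2)

Repeated division by 17 gives the digits low-to-high: 846 = 13 + 15·17^1 + 2·17^2. Digit sequence: (13, 15, 2).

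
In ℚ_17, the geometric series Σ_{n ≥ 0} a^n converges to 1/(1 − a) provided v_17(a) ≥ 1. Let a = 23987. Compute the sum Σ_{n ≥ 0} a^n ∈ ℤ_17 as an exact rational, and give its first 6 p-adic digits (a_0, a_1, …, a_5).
Σ a^n = 1/(1 − a) = -1/23986;  first 6 digits = (1, 0, 15, 4, 4, 14)

v_17(a) = 2 ≥ 1, so the series converges in ℤ_17 to 1/(1 − a) = 1/(1 − 23987) = -1/23986. Expand this rational in ℤ_17: compute digits iteratively via d_i = x_i mod 17, x_{i+1} = (x_i − d_i)/17. The first 6 digits are (1, 0, 15, 4, 4, 14).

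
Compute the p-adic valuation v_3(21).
v_3(21) = 1

v_3(n) is the largest exponent k such that 3^k divides n. Factor out: 21 = 3^1 · 7. (Sign doesn't affect v_p.) So v_3(21) = 1.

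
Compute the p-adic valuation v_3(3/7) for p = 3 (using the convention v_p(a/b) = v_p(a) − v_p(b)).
v_3(3/7) = 1

Factor powers of 3 from the numerator and denominator of the reduced fraction: 3 = 3^1 · 1 and 7 = 3^0 · 7. Apply v_p(a/b) = v_p(a) − v_p(b): v_3(3/7) = 1 − 0 = 1.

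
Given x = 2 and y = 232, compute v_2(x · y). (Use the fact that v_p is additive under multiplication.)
v_2(464) = 4

v_p(x) = 1 (factor: 2 = 2^1 · 1); v_p(y) = 3 (factor: 232 = 2^3 · 29). Additivity: v_p(xy) = v_p(x) + v_p(y) = 1 + 3 = 4. (Direct check: xy = 464 = 2^4 · (29).)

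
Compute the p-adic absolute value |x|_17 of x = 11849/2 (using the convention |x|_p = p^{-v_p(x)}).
|11849/2|_17 = 1/289

Step 1 — compute v_17(x) by factoring powers of 17 out of the numerator and denominator: v_17(11849/2) = 2. Step 2 — apply |x|_p = p^{-v_p(x)} = 17^{-2} = 1/289.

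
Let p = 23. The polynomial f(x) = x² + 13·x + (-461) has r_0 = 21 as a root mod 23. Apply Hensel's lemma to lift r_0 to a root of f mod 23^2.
r_1 = 228 (mod 529)

Hensel: r_{i+1} = r_i − f(r_i)·(f′(r_i))^{-1} mod 23^{i+2}, f′(x) = 2x + 13. Iterate:
  r_0 = 21 (mod 23)
  r_1 = 228 (mod 529)
Final: r = 228 satisfies f(r) ≡ 0 mod 23^2.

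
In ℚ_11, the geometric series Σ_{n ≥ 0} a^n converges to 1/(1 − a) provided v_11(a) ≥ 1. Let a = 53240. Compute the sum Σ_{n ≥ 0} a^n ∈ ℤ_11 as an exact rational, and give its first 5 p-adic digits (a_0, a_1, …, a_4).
Σ a^n = 1/(1 − a) = -1/53239;  first 5 digits = (1, 0, 0, 7, 3)

v_11(a) = 3 ≥ 1, so the series converges in ℤ_11 to 1/(1 − a) = 1/(1 − 53240) = -1/53239. Expand this rational in ℤ_11: compute digits iteratively via d_i = x_i mod 11, x_{i+1} = (x_i − d_i)/11. The first 5 digits are (1, 0, 0, 7, 3).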